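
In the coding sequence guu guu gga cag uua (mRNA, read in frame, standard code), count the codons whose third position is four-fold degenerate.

3

Codon 1 GUU (Val): third position 4-fold.
Codon 2 GUU (Val): third position 4-fold.
Codon 3 GGA (Gly): third position 4-fold.
Codon 4 CAG (Gln): third position 2-fold.
Codon 5 UUA (Leu): third position 2-fold.
Four-fold degenerate third positions: 3.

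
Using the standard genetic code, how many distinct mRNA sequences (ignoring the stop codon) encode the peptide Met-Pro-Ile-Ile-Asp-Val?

Met: 1 codon.
Pro: 4 codons.
Ile: 3 codons.
Ile: 3 codons.
Asp: 2 codons.
Val: 4 codons.
1 × 4 × 3 × 3 × 2 × 4 = 288.

288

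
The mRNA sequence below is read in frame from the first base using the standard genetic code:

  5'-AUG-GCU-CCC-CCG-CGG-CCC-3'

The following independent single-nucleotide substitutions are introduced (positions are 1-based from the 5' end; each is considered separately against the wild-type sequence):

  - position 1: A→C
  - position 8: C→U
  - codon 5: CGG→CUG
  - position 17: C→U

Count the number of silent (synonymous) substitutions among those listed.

Codon 1: AUG (Met) → CUG (Leu) — missense.
Codon 3: CCC (Pro) → CUC (Leu) — missense.
Codon 5: CGG (Arg) → CUG (Leu) — missense.
Codon 6: CCC (Pro) → CUC (Leu) — missense.
Synonymous: 0 of 4.

0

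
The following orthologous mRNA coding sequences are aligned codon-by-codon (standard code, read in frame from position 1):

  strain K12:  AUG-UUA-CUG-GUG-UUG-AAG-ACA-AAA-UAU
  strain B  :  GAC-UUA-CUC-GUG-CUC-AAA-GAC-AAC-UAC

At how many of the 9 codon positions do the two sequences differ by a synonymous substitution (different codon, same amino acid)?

4

Codon 1: AUG Met / GAC Asp — nonsynonymous.
Codon 2: UUA Leu / UUA Leu — identical.
Codon 3: CUG Leu / CUC Leu — synonymous.
Codon 4: GUG Val / GUG Val — identical.
Codon 5: UUG Leu / CUC Leu — synonymous.
Codon 6: AAG Lys / AAA Lys — synonymous.
Codon 7: ACA Thr / GAC Asp — nonsynonymous.
Codon 8: AAA Lys / AAC Asn — nonsynonymous.
Codon 9: UAU Tyr / UAC Tyr — synonymous.
Synonymous differences: 4.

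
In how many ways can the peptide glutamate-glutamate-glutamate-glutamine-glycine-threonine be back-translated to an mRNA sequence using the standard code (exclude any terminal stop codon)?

256

Glu: 2 codons.
Glu: 2 codons.
Glu: 2 codons.
Gln: 2 codons.
Gly: 4 codons.
Thr: 4 codons.
2 × 2 × 2 × 2 × 4 × 4 = 256.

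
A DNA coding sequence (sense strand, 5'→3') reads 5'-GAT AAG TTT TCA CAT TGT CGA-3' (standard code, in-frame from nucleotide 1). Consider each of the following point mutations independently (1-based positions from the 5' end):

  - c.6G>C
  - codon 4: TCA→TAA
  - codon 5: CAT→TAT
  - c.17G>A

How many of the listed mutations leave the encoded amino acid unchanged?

Codon 2: AAG (Lys) → AAC (Asn) — missense.
Codon 4: TCA (Ser) → TAA (Stop) — nonsense.
Codon 5: CAT (His) → TAT (Tyr) — missense.
Codon 6: TGT (Cys) → TAT (Tyr) — missense.
Synonymous: 0 of 4.

0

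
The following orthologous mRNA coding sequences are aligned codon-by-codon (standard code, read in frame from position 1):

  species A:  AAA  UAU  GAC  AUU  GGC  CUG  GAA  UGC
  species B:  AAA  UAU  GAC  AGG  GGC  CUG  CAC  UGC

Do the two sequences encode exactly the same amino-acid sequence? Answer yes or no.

no

Codon 1: AAA Lys / AAA Lys — identical.
Codon 2: UAU Tyr / UAU Tyr — identical.
Codon 3: GAC Asp / GAC Asp — identical.
Codon 4: AUU Ile / AGG Arg — nonsynonymous.
Codon 5: GGC Gly / GGC Gly — identical.
Codon 6: CUG Leu / CUG Leu — identical.
Codon 7: GAA Glu / CAC His — nonsynonymous.
Codon 8: UGC Cys / UGC Cys — identical.
Nonsynonymous differences: 2 → different protein.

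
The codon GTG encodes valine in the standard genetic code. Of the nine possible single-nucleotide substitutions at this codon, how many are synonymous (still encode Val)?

3

Position 1: none → 0 synonymous.
Position 2: none → 0 synonymous.
Position 3: GTT, GTC, GTA → 3 synonymous.
Total: 0 + 0 + 3 = 3.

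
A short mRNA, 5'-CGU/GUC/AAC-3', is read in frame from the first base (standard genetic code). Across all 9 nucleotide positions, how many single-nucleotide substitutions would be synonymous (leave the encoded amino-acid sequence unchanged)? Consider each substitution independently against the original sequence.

Codon 1 (CGU, Arg): 3 synonymous substitutions.
Codon 2 (GUC, Val): 3 synonymous substitutions.
Codon 3 (AAC, Asn): 1 synonymous substitution.
Total: 3 + 3 + 1 = 7.

7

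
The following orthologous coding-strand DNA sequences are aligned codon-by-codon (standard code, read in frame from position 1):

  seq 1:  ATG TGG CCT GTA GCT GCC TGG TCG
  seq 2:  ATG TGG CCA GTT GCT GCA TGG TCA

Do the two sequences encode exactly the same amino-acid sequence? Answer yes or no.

Codon 1: ATG Met / ATG Met — identical.
Codon 2: TGG Trp / TGG Trp — identical.
Codon 3: CCT Pro / CCA Pro — synonymous.
Codon 4: GTA Val / GTT Val — synonymous.
Codon 5: GCT Ala / GCT Ala — identical.
Codon 6: GCC Ala / GCA Ala — synonymous.
Codon 7: TGG Trp / TGG Trp — identical.
Codon 8: TCG Ser / TCA Ser — synonymous.
Nonsynonymous differences: 0 → same protein.

yes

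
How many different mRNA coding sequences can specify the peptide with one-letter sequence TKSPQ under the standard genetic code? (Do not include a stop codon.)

384

Thr: 4 codons.
Lys: 2 codons.
Ser: 6 codons.
Pro: 4 codons.
Gln: 2 codons.
4 × 2 × 6 × 4 × 2 = 384.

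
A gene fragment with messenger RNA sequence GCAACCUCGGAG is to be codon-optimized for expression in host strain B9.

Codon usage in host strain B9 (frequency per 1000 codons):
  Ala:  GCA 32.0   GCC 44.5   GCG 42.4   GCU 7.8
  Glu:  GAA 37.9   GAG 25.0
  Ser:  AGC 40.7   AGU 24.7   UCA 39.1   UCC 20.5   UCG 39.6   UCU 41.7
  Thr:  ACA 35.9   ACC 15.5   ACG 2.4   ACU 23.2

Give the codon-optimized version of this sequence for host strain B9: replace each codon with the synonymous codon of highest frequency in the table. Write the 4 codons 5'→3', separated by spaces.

GCC ACA UCU GAA

Codon 1 (Ala): best is GCC at 44.5.
Codon 2 (Thr): best is ACA at 35.9.
Codon 3 (Ser): best is UCU at 41.7.
Codon 4 (Glu): best is GAA at 37.9.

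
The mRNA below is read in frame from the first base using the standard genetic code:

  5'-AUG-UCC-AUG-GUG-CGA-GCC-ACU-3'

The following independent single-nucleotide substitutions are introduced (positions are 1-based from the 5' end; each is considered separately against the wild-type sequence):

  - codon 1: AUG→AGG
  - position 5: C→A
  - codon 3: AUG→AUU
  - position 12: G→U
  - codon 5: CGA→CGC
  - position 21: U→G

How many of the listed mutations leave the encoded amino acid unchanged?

3

Codon 1: AUG (Met) → AGG (Arg) — missense.
Codon 2: UCC (Ser) → UAC (Tyr) — missense.
Codon 3: AUG (Met) → AUU (Ile) — missense.
Codon 4: GUG (Val) → GUU (Val) — synonymous.
Codon 5: CGA (Arg) → CGC (Arg) — synonymous.
Codon 7: ACU (Thr) → ACG (Thr) — synonymous.
Synonymous: 3 of 6.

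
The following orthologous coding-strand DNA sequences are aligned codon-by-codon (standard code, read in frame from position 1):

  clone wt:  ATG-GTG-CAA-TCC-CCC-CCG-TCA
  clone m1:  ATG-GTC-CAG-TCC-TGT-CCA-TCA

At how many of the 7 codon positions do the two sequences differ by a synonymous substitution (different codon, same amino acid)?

Codon 1: ATG Met / ATG Met — identical.
Codon 2: GTG Val / GTC Val — synonymous.
Codon 3: CAA Gln / CAG Gln — synonymous.
Codon 4: TCC Ser / TCC Ser — identical.
Codon 5: CCC Pro / TGT Cys — nonsynonymous.
Codon 6: CCG Pro / CCA Pro — synonymous.
Codon 7: TCA Ser / TCA Ser — identical.
Synonymous differences: 3.

3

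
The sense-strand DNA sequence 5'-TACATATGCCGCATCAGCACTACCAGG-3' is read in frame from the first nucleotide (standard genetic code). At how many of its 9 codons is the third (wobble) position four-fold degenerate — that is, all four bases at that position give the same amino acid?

3

Codon 1 TAC (Tyr): third position 2-fold.
Codon 2 ATA (Ile): third position 3-fold.
Codon 3 TGC (Cys): third position 2-fold.
Codon 4 CGC (Arg): third position 4-fold.
Codon 5 ATC (Ile): third position 3-fold.
Codon 6 AGC (Ser): third position 2-fold.
Codon 7 ACT (Thr): third position 4-fold.
Codon 8 ACC (Thr): third position 4-fold.
Codon 9 AGG (Arg): third position 2-fold.
Four-fold degenerate third positions: 3.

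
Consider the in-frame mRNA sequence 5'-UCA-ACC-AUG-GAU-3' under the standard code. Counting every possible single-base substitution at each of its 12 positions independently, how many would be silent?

7

Codon 1 (UCA, Ser): 3 synonymous substitutions.
Codon 2 (ACC, Thr): 3 synonymous substitutions.
Codon 3 (AUG, Met): 0 synonymous substitutions.
Codon 4 (GAU, Asp): 1 synonymous substitution.
Total: 3 + 3 + 0 + 1 = 7.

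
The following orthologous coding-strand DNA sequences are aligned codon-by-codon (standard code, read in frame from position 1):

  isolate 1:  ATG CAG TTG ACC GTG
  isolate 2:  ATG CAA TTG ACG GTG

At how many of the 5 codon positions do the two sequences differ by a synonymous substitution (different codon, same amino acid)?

2

Codon 1: ATG Met / ATG Met — identical.
Codon 2: CAG Gln / CAA Gln — synonymous.
Codon 3: TTG Leu / TTG Leu — identical.
Codon 4: ACC Thr / ACG Thr — synonymous.
Codon 5: GTG Val / GTG Val — identical.
Synonymous differences: 2.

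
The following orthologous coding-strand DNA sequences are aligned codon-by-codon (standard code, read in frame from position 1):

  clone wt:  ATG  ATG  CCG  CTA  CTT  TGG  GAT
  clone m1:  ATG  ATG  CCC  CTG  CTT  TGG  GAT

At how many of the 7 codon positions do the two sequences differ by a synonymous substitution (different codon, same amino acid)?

2

Codon 1: ATG Met / ATG Met — identical.
Codon 2: ATG Met / ATG Met — identical.
Codon 3: CCG Pro / CCC Pro — synonymous.
Codon 4: CTA Leu / CTG Leu — synonymous.
Codon 5: CTT Leu / CTT Leu — identical.
Codon 6: TGG Trp / TGG Trp — identical.
Codon 7: GAT Asp / GAT Asp — identical.
Synonymous differences: 2.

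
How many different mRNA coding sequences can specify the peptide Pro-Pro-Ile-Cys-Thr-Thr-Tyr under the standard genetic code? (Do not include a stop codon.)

3072

Pro: 4 codons.
Pro: 4 codons.
Ile: 3 codons.
Cys: 2 codons.
Thr: 4 codons.
Thr: 4 codons.
Tyr: 2 codons.
4 × 4 × 3 × 2 × 4 × 4 × 2 = 3072.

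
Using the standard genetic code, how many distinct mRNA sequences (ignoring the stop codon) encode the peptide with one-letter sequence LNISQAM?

1728

Leu: 6 codons.
Asn: 2 codons.
Ile: 3 codons.
Ser: 6 codons.
Gln: 2 codons.
Ala: 4 codons.
Met: 1 codon.
6 × 2 × 3 × 6 × 2 × 4 × 1 = 1728.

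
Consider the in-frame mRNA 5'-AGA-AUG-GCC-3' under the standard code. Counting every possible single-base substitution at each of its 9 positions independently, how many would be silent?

Codon 1 (AGA, Arg): 2 synonymous substitutions.
Codon 2 (AUG, Met): 0 synonymous substitutions.
Codon 3 (GCC, Ala): 3 synonymous substitutions.
Total: 2 + 0 + 3 = 5.

5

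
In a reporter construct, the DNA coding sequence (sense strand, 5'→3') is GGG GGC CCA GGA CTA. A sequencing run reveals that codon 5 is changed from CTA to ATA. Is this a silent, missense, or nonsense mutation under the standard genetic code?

missense

Position 13 falls in codon 5: CTA → Leu.
After the substitution the codon is ATA → Ile.
Leu ≠ Ile, so this is a missense mutation.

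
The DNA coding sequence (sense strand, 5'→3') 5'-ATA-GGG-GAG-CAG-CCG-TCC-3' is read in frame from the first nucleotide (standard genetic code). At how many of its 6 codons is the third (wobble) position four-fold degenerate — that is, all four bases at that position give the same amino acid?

3

Codon 1 ATA (Ile): third position 3-fold.
Codon 2 GGG (Gly): third position 4-fold.
Codon 3 GAG (Glu): third position 2-fold.
Codon 4 CAG (Gln): third position 2-fold.
Codon 5 CCG (Pro): third position 4-fold.
Codon 6 TCC (Ser): third position 4-fold.
Four-fold degenerate third positions: 3.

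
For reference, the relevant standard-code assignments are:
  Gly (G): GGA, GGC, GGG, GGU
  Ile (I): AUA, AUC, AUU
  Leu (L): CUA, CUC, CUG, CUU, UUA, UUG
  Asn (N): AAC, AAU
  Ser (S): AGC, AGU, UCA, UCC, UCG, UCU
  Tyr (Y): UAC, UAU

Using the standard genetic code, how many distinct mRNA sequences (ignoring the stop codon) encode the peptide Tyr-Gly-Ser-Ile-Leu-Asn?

Tyr: 2 codons.
Gly: 4 codons.
Ser: 6 codons.
Ile: 3 codons.
Leu: 6 codons.
Asn: 2 codons.
2 × 4 × 6 × 3 × 6 × 2 = 1728.

1728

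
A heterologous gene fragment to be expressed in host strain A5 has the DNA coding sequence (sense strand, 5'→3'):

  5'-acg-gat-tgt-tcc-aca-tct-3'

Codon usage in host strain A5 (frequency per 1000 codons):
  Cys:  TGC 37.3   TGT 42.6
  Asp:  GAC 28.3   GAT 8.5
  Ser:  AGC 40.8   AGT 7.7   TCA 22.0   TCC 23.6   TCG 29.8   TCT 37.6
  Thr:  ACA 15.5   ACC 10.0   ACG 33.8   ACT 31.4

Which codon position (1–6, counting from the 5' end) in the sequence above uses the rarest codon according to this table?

Codon 1 ACG (Thr): 33.8 per 1000.
Codon 2 GAT (Asp): 8.5 per 1000.
Codon 3 TGT (Cys): 42.6 per 1000.
Codon 4 TCC (Ser): 23.6 per 1000.
Codon 5 ACA (Thr): 15.5 per 1000.
Codon 6 TCT (Ser): 37.6 per 1000.
Lowest frequency is 8.5 at codon 2.

2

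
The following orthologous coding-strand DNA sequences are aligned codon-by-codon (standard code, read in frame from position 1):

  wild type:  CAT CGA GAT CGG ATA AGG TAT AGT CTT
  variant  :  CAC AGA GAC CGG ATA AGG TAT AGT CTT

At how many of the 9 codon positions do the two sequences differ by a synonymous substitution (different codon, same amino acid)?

Codon 1: CAT His / CAC His — synonymous.
Codon 2: CGA Arg / AGA Arg — synonymous.
Codon 3: GAT Asp / GAC Asp — synonymous.
Codon 4: CGG Arg / CGG Arg — identical.
Codon 5: ATA Ile / ATA Ile — identical.
Codon 6: AGG Arg / AGG Arg — identical.
Codon 7: TAT Tyr / TAT Tyr — identical.
Codon 8: AGT Ser / AGT Ser — identical.
Codon 9: CTT Leu / CTT Leu — identical.
Synonymous differences: 3.

3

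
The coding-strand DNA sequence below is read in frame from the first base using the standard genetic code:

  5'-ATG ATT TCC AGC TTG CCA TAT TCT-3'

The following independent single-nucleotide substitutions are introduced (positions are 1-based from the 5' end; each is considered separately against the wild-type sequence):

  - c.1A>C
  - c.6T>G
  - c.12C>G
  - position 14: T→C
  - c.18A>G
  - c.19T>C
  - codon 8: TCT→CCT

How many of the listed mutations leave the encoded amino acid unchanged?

1

Codon 1: ATG (Met) → CTG (Leu) — missense.
Codon 2: ATT (Ile) → ATG (Met) — missense.
Codon 4: AGC (Ser) → AGG (Arg) — missense.
Codon 5: TTG (Leu) → TCG (Ser) — missense.
Codon 6: CCA (Pro) → CCG (Pro) — synonymous.
Codon 7: TAT (Tyr) → CAT (His) — missense.
Codon 8: TCT (Ser) → CCT (Pro) — missense.
Synonymous: 1 of 7.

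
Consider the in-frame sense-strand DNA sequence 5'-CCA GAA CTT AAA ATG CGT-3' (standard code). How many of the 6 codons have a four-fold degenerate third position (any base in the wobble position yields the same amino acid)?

3

Codon 1 CCA (Pro): third position 4-fold.
Codon 2 GAA (Glu): third position 2-fold.
Codon 3 CTT (Leu): third position 4-fold.
Codon 4 AAA (Lys): third position 2-fold.
Codon 5 ATG (Met): third position 1-fold.
Codon 6 CGT (Arg): third position 4-fold.
Four-fold degenerate third positions: 3.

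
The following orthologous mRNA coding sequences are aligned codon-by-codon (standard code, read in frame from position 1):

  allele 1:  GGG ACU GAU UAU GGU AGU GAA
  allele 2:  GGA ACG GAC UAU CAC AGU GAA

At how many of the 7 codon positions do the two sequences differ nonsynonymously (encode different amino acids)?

1

Codon 1: GGG Gly / GGA Gly — synonymous.
Codon 2: ACU Thr / ACG Thr — synonymous.
Codon 3: GAU Asp / GAC Asp — synonymous.
Codon 4: UAU Tyr / UAU Tyr — identical.
Codon 5: GGU Gly / CAC His — nonsynonymous.
Codon 6: AGU Ser / AGU Ser — identical.
Codon 7: GAA Glu / GAA Glu — identical.
Nonsynonymous differences: 1.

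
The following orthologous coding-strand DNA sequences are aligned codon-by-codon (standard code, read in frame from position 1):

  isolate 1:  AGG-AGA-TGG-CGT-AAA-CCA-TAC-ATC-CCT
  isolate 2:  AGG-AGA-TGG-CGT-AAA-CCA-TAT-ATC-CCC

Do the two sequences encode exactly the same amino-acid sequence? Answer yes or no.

yes

Codon 1: AGG Arg / AGG Arg — identical.
Codon 2: AGA Arg / AGA Arg — identical.
Codon 3: TGG Trp / TGG Trp — identical.
Codon 4: CGT Arg / CGT Arg — identical.
Codon 5: AAA Lys / AAA Lys — identical.
Codon 6: CCA Pro / CCA Pro — identical.
Codon 7: TAC Tyr / TAT Tyr — synonymous.
Codon 8: ATC Ile / ATC Ile — identical.
Codon 9: CCT Pro / CCC Pro — synonymous.
Nonsynonymous differences: 0 → same protein.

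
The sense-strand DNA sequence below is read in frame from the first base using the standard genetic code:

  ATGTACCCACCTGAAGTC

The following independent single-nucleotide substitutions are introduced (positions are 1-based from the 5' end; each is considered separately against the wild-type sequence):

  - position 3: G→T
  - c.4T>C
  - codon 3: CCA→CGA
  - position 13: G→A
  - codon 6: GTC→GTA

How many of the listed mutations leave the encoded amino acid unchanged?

1

Codon 1: ATG (Met) → ATT (Ile) — missense.
Codon 2: TAC (Tyr) → CAC (His) — missense.
Codon 3: CCA (Pro) → CGA (Arg) — missense.
Codon 5: GAA (Glu) → AAA (Lys) — missense.
Codon 6: GTC (Val) → GTA (Val) — synonymous.
Synonymous: 1 of 5.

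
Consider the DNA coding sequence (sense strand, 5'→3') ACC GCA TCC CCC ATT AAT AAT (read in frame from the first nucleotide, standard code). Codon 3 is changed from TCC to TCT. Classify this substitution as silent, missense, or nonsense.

Position 9 falls in codon 3: TCC → Ser.
After the substitution the codon is TCT → Ser.
Both encode Ser, so the change is synonymous.

silent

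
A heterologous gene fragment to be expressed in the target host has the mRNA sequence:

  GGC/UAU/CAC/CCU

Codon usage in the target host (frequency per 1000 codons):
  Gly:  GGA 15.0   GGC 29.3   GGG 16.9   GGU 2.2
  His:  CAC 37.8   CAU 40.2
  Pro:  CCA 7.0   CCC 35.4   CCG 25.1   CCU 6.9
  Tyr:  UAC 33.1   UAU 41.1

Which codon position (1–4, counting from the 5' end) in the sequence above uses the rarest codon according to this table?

Codon 1 GGC (Gly): 29.3 per 1000.
Codon 2 UAU (Tyr): 41.1 per 1000.
Codon 3 CAC (His): 37.8 per 1000.
Codon 4 CCU (Pro): 6.9 per 1000.
Lowest frequency is 6.9 at codon 4.

4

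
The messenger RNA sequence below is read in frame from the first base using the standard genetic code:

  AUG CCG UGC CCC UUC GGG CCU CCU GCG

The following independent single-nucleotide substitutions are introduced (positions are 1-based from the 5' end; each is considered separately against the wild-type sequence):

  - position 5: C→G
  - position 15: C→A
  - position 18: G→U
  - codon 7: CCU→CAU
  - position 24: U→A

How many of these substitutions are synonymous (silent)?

Codon 2: CCG (Pro) → CGG (Arg) — missense.
Codon 5: UUC (Phe) → UUA (Leu) — missense.
Codon 6: GGG (Gly) → GGU (Gly) — synonymous.
Codon 7: CCU (Pro) → CAU (His) — missense.
Codon 8: CCU (Pro) → CCA (Pro) — synonymous.
Synonymous: 2 of 5.

2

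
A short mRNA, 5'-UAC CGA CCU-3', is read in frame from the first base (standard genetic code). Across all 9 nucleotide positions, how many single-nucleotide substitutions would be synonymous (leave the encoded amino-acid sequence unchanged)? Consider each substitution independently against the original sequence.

8

Codon 1 (UAC, Tyr): 1 synonymous substitution.
Codon 2 (CGA, Arg): 4 synonymous substitutions.
Codon 3 (CCU, Pro): 3 synonymous substitutions.
Total: 1 + 4 + 3 = 8.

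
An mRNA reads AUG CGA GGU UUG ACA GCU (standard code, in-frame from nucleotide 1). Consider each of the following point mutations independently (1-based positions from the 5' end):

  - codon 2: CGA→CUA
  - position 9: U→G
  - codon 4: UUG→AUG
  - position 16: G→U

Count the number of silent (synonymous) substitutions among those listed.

1

Codon 2: CGA (Arg) → CUA (Leu) — missense.
Codon 3: GGU (Gly) → GGG (Gly) — synonymous.
Codon 4: UUG (Leu) → AUG (Met) — missense.
Codon 6: GCU (Ala) → UCU (Ser) — missense.
Synonymous: 1 of 4.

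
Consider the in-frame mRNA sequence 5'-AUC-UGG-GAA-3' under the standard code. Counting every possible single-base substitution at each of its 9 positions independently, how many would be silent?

3

Codon 1 (AUC, Ile): 2 synonymous substitutions.
Codon 2 (UGG, Trp): 0 synonymous substitutions.
Codon 3 (GAA, Glu): 1 synonymous substitution.
Total: 2 + 0 + 1 = 3.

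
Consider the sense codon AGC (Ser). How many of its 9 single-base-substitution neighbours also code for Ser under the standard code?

Position 1: none → 0 synonymous.
Position 2: none → 0 synonymous.
Position 3: AGU → 1 synonymous.
Total: 0 + 0 + 1 = 1.

1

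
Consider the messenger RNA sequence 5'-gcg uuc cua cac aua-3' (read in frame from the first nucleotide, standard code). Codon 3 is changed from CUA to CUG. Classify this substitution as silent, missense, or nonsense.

silent

Position 9 falls in codon 3: CUA → Leu.
After the substitution the codon is CUG → Leu.
Both encode Leu, so the change is synonymous.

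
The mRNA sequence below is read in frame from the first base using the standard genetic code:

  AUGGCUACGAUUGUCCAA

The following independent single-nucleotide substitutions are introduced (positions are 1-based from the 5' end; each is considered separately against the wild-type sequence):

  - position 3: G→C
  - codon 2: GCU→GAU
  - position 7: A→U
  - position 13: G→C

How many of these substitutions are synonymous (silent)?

0

Codon 1: AUG (Met) → AUC (Ile) — missense.
Codon 2: GCU (Ala) → GAU (Asp) — missense.
Codon 3: ACG (Thr) → UCG (Ser) — missense.
Codon 5: GUC (Val) → CUC (Leu) — missense.
Synonymous: 0 of 4.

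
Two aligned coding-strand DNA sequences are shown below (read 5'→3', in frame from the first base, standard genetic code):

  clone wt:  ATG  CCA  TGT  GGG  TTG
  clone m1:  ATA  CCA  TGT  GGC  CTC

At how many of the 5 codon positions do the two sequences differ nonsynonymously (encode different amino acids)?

1

Codon 1: ATG Met / ATA Ile — nonsynonymous.
Codon 2: CCA Pro / CCA Pro — identical.
Codon 3: TGT Cys / TGT Cys — identical.
Codon 4: GGG Gly / GGC Gly — synonymous.
Codon 5: TTG Leu / CTC Leu — synonymous.
Nonsynonymous differences: 1.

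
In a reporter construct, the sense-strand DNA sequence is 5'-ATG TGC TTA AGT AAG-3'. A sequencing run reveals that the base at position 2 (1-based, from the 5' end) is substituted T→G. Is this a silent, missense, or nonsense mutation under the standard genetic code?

Position 2 falls in codon 1: ATG → Met.
After the substitution the codon is AGG → Arg.
Met ≠ Arg, so this is a missense mutation.

missense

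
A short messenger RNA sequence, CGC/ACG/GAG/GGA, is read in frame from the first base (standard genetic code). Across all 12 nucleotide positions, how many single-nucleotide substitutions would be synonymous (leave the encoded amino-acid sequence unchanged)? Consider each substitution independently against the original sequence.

Codon 1 (CGC, Arg): 3 synonymous substitutions.
Codon 2 (ACG, Thr): 3 synonymous substitutions.
Codon 3 (GAG, Glu): 1 synonymous substitution.
Codon 4 (GGA, Gly): 3 synonymous substitutions.
Total: 3 + 3 + 1 + 3 = 10.

10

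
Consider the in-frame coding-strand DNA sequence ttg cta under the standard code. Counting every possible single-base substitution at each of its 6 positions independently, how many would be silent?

Codon 1 (TTG, Leu): 2 synonymous substitutions.
Codon 2 (CTA, Leu): 4 synonymous substitutions.
Total: 2 + 4 = 6.

6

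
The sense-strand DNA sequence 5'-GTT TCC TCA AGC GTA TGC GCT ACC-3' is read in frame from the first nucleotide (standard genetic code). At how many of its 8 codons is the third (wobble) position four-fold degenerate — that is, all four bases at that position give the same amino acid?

Codon 1 GTT (Val): third position 4-fold.
Codon 2 TCC (Ser): third position 4-fold.
Codon 3 TCA (Ser): third position 4-fold.
Codon 4 AGC (Ser): third position 2-fold.
Codon 5 GTA (Val): third position 4-fold.
Codon 6 TGC (Cys): third position 2-fold.
Codon 7 GCT (Ala): third position 4-fold.
Codon 8 ACC (Thr): third position 4-fold.
Four-fold degenerate third positions: 6.

6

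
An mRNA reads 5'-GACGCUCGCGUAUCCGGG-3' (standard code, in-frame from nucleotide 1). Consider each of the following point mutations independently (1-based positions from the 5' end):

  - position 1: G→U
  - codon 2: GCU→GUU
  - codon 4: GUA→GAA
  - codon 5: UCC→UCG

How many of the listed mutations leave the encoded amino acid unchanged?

1

Codon 1: GAC (Asp) → UAC (Tyr) — missense.
Codon 2: GCU (Ala) → GUU (Val) — missense.
Codon 4: GUA (Val) → GAA (Glu) — missense.
Codon 5: UCC (Ser) → UCG (Ser) — synonymous.
Synonymous: 1 of 4.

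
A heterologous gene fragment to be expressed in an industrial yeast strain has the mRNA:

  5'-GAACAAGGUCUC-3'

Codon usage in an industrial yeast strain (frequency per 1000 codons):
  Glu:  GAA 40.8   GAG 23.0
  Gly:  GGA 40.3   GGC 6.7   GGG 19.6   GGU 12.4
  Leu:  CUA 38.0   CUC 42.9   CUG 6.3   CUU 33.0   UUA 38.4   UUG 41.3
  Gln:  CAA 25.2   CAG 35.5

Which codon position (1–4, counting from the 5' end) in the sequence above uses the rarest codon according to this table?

3

Codon 1 GAA (Glu): 40.8 per 1000.
Codon 2 CAA (Gln): 25.2 per 1000.
Codon 3 GGU (Gly): 12.4 per 1000.
Codon 4 CUC (Leu): 42.9 per 1000.
Lowest frequency is 12.4 at codon 3.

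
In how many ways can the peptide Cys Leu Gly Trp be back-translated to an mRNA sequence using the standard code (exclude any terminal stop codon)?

Cys: 2 codons.
Leu: 6 codons.
Gly: 4 codons.
Trp: 1 codon.
2 × 6 × 4 × 1 = 48.

48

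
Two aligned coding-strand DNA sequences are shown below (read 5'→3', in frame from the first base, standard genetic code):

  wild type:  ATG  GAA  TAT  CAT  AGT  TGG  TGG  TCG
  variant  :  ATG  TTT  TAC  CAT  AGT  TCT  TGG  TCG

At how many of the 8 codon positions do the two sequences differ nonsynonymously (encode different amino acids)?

2

Codon 1: ATG Met / ATG Met — identical.
Codon 2: GAA Glu / TTT Phe — nonsynonymous.
Codon 3: TAT Tyr / TAC Tyr — synonymous.
Codon 4: CAT His / CAT His — identical.
Codon 5: AGT Ser / AGT Ser — identical.
Codon 6: TGG Trp / TCT Ser — nonsynonymous.
Codon 7: TGG Trp / TGG Trp — identical.
Codon 8: TCG Ser / TCG Ser — identical.
Nonsynonymous differences: 2.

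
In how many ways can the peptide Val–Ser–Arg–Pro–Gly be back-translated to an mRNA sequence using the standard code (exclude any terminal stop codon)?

Val: 4 codons.
Ser: 6 codons.
Arg: 6 codons.
Pro: 4 codons.
Gly: 4 codons.
4 × 6 × 6 × 4 × 4 = 2304.

2304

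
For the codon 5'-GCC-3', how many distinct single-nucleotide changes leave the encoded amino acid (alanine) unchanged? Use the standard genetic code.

3

Position 1: none → 0 synonymous.
Position 2: none → 0 synonymous.
Position 3: GCU, GCA, GCG → 3 synonymous.
Total: 0 + 0 + 3 = 3.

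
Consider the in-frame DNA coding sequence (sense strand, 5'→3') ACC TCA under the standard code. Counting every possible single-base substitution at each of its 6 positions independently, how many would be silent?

6

Codon 1 (ACC, Thr): 3 synonymous substitutions.
Codon 2 (TCA, Ser): 3 synonymous substitutions.
Total: 3 + 3 = 6.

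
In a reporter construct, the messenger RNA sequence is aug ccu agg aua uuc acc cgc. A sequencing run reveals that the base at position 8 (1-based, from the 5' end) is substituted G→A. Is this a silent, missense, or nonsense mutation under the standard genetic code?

missense

Position 8 falls in codon 3: AGG → Arg.
After the substitution the codon is AAG → Lys.
Arg ≠ Lys, so this is a missense mutation.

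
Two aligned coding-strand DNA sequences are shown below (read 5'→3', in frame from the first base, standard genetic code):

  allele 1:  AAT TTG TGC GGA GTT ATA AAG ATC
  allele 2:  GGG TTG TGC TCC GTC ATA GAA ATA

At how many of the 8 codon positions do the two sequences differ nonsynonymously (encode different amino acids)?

Codon 1: AAT Asn / GGG Gly — nonsynonymous.
Codon 2: TTG Leu / TTG Leu — identical.
Codon 3: TGC Cys / TGC Cys — identical.
Codon 4: GGA Gly / TCC Ser — nonsynonymous.
Codon 5: GTT Val / GTC Val — synonymous.
Codon 6: ATA Ile / ATA Ile — identical.
Codon 7: AAG Lys / GAA Glu — nonsynonymous.
Codon 8: ATC Ile / ATA Ile — synonymous.
Nonsynonymous differences: 3.

3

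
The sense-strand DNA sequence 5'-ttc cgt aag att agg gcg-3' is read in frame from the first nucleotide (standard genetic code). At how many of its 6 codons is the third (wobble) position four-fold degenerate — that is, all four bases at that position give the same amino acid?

2

Codon 1 TTC (Phe): third position 2-fold.
Codon 2 CGT (Arg): third position 4-fold.
Codon 3 AAG (Lys): third position 2-fold.
Codon 4 ATT (Ile): third position 3-fold.
Codon 5 AGG (Arg): third position 2-fold.
Codon 6 GCG (Ala): third position 4-fold.
Four-fold degenerate third positions: 2.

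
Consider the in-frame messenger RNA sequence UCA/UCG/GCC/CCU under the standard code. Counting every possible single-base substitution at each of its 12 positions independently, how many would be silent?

12

Codon 1 (UCA, Ser): 3 synonymous substitutions.
Codon 2 (UCG, Ser): 3 synonymous substitutions.
Codon 3 (GCC, Ala): 3 synonymous substitutions.
Codon 4 (CCU, Pro): 3 synonymous substitutions.
Total: 3 + 3 + 3 + 3 = 12.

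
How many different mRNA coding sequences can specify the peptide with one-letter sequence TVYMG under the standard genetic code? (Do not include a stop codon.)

128

Thr: 4 codons.
Val: 4 codons.
Tyr: 2 codons.
Met: 1 codon.
Gly: 4 codons.
4 × 4 × 2 × 1 × 4 = 128.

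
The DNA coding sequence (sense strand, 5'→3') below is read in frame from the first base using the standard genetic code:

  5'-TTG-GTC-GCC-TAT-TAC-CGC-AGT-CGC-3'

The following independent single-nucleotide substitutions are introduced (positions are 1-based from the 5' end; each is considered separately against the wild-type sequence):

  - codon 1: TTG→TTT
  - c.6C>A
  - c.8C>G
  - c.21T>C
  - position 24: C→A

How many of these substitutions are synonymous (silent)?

3

Codon 1: TTG (Leu) → TTT (Phe) — missense.
Codon 2: GTC (Val) → GTA (Val) — synonymous.
Codon 3: GCC (Ala) → GGC (Gly) — missense.
Codon 7: AGT (Ser) → AGC (Ser) — synonymous.
Codon 8: CGC (Arg) → CGA (Arg) — synonymous.
Synonymous: 3 of 5.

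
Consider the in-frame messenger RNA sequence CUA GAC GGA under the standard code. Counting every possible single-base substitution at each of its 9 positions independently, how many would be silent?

Codon 1 (CUA, Leu): 4 synonymous substitutions.
Codon 2 (GAC, Asp): 1 synonymous substitution.
Codon 3 (GGA, Gly): 3 synonymous substitutions.
Total: 4 + 1 + 3 = 8.

8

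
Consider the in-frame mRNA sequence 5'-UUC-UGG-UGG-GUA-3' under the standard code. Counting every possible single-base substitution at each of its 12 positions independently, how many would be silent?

4

Codon 1 (UUC, Phe): 1 synonymous substitution.
Codon 2 (UGG, Trp): 0 synonymous substitutions.
Codon 3 (UGG, Trp): 0 synonymous substitutions.
Codon 4 (GUA, Val): 3 synonymous substitutions.
Total: 1 + 0 + 0 + 3 = 4.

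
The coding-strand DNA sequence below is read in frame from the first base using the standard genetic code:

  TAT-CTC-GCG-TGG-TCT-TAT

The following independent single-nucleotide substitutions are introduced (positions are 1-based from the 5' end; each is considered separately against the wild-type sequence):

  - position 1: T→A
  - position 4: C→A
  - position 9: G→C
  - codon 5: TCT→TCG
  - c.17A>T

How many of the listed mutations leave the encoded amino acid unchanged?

2

Codon 1: TAT (Tyr) → AAT (Asn) — missense.
Codon 2: CTC (Leu) → ATC (Ile) — missense.
Codon 3: GCG (Ala) → GCC (Ala) — synonymous.
Codon 5: TCT (Ser) → TCG (Ser) — synonymous.
Codon 6: TAT (Tyr) → TTT (Phe) — missense.
Synonymous: 2 of 5.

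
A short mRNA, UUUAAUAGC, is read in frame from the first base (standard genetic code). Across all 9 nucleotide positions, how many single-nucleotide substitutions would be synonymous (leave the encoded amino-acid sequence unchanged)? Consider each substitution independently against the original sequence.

Codon 1 (UUU, Phe): 1 synonymous substitution.
Codon 2 (AAU, Asn): 1 synonymous substitution.
Codon 3 (AGC, Ser): 1 synonymous substitution.
Total: 1 + 1 + 1 = 3.

3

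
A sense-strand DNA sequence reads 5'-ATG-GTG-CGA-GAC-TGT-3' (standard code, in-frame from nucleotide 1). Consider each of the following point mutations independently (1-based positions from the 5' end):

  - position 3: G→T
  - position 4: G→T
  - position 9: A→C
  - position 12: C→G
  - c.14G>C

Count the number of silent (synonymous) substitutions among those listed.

1

Codon 1: ATG (Met) → ATT (Ile) — missense.
Codon 2: GTG (Val) → TTG (Leu) — missense.
Codon 3: CGA (Arg) → CGC (Arg) — synonymous.
Codon 4: GAC (Asp) → GAG (Glu) — missense.
Codon 5: TGT (Cys) → TCT (Ser) — missense.
Synonymous: 1 of 5.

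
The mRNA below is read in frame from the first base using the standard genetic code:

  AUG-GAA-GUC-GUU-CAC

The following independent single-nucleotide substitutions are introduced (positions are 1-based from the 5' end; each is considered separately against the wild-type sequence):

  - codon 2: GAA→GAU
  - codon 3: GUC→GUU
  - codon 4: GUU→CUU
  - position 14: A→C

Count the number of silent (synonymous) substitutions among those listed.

1

Codon 2: GAA (Glu) → GAU (Asp) — missense.
Codon 3: GUC (Val) → GUU (Val) — synonymous.
Codon 4: GUU (Val) → CUU (Leu) — missense.
Codon 5: CAC (His) → CCC (Pro) — missense.
Synonymous: 1 of 4.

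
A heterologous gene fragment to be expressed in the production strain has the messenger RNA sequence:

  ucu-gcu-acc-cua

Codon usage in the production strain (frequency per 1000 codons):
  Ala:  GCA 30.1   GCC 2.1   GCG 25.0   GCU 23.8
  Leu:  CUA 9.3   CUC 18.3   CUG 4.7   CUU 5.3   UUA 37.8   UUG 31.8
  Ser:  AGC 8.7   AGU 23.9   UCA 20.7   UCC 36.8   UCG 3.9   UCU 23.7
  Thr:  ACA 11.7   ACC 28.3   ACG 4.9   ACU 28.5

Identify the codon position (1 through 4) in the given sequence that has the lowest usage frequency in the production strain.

4

Codon 1 UCU (Ser): 23.7 per 1000.
Codon 2 GCU (Ala): 23.8 per 1000.
Codon 3 ACC (Thr): 28.3 per 1000.
Codon 4 CUA (Leu): 9.3 per 1000.
Lowest frequency is 9.3 at codon 4.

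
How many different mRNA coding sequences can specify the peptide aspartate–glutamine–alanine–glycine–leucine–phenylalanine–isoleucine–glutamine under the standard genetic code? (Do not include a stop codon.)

4608

Asp: 2 codons.
Gln: 2 codons.
Ala: 4 codons.
Gly: 4 codons.
Leu: 6 codons.
Phe: 2 codons.
Ile: 3 codons.
Gln: 2 codons.
2 × 2 × 4 × 4 × 6 × 2 × 3 × 2 = 4608.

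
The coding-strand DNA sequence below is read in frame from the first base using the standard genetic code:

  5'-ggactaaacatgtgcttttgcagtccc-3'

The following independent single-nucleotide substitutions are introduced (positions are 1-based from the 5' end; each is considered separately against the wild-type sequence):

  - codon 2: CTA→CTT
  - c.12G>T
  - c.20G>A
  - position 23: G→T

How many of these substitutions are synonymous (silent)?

Codon 2: CTA (Leu) → CTT (Leu) — synonymous.
Codon 4: ATG (Met) → ATT (Ile) — missense.
Codon 7: TGC (Cys) → TAC (Tyr) — missense.
Codon 8: AGT (Ser) → ATT (Ile) — missense.
Synonymous: 1 of 4.

1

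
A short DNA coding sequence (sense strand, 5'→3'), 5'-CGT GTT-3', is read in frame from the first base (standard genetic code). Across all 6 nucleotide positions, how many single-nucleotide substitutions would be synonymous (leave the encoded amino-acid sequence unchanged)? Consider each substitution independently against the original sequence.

6

Codon 1 (CGT, Arg): 3 synonymous substitutions.
Codon 2 (GTT, Val): 3 synonymous substitutions.
Total: 3 + 3 = 6.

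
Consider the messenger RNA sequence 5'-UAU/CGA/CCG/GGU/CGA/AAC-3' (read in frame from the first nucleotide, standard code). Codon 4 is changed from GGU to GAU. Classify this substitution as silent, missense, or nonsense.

Position 11 falls in codon 4: GGU → Gly.
After the substitution the codon is GAU → Asp.
Gly ≠ Asp, so this is a missense mutation.

missense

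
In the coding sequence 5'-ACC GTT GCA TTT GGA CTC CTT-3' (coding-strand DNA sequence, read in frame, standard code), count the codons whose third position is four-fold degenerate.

6

Codon 1 ACC (Thr): third position 4-fold.
Codon 2 GTT (Val): third position 4-fold.
Codon 3 GCA (Ala): third position 4-fold.
Codon 4 TTT (Phe): third position 2-fold.
Codon 5 GGA (Gly): third position 4-fold.
Codon 6 CTC (Leu): third position 4-fold.
Codon 7 CTT (Leu): third position 4-fold.
Four-fold degenerate third positions: 6.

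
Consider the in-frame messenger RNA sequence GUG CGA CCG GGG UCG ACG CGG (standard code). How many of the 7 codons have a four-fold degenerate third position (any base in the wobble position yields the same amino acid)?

Codon 1 GUG (Val): third position 4-fold.
Codon 2 CGA (Arg): third position 4-fold.
Codon 3 CCG (Pro): third position 4-fold.
Codon 4 GGG (Gly): third position 4-fold.
Codon 5 UCG (Ser): third position 4-fold.
Codon 6 ACG (Thr): third position 4-fold.
Codon 7 CGG (Arg): third position 4-fold.
Four-fold degenerate third positions: 7.

7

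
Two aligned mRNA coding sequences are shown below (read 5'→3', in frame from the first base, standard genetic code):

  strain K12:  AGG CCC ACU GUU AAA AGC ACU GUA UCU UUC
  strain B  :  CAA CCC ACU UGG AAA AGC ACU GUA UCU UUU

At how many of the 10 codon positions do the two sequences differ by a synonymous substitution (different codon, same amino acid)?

1

Codon 1: AGG Arg / CAA Gln — nonsynonymous.
Codon 2: CCC Pro / CCC Pro — identical.
Codon 3: ACU Thr / ACU Thr — identical.
Codon 4: GUU Val / UGG Trp — nonsynonymous.
Codon 5: AAA Lys / AAA Lys — identical.
Codon 6: AGC Ser / AGC Ser — identical.
Codon 7: ACU Thr / ACU Thr — identical.
Codon 8: GUA Val / GUA Val — identical.
Codon 9: UCU Ser / UCU Ser — identical.
Codon 10: UUC Phe / UUU Phe — synonymous.
Synonymous differences: 1.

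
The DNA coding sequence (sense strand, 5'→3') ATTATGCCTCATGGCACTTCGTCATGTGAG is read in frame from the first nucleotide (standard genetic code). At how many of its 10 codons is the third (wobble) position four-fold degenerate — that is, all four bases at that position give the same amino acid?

5

Codon 1 ATT (Ile): third position 3-fold.
Codon 2 ATG (Met): third position 1-fold.
Codon 3 CCT (Pro): third position 4-fold.
Codon 4 CAT (His): third position 2-fold.
Codon 5 GGC (Gly): third position 4-fold.
Codon 6 ACT (Thr): third position 4-fold.
Codon 7 TCG (Ser): third position 4-fold.
Codon 8 TCA (Ser): third position 4-fold.
Codon 9 TGT (Cys): third position 2-fold.
Codon 10 GAG (Glu): third position 2-fold.
Four-fold degenerate third positions: 5.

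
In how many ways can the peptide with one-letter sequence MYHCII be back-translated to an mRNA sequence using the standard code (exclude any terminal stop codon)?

72

Met: 1 codon.
Tyr: 2 codons.
His: 2 codons.
Cys: 2 codons.
Ile: 3 codons.
Ile: 3 codons.
1 × 2 × 2 × 2 × 3 × 3 = 72.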